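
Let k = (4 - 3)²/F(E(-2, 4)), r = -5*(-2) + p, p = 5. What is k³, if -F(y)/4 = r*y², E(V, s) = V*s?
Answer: -1/56623104000 ≈ -1.7661e-11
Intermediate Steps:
r = 15 (r = -5*(-2) + 5 = 10 + 5 = 15)
F(y) = -60*y²
k = -1/3840 (k = (4 - 3)²/((-60*(-2*4)²)) = 1²/((-60*(-8)²)) = 1/(-60*64) = 1/(-3840) = 1*(-1/3840) = -1/3840 ≈ -0.00026042)
k³ = (-1/3840)³ = -1/56623104000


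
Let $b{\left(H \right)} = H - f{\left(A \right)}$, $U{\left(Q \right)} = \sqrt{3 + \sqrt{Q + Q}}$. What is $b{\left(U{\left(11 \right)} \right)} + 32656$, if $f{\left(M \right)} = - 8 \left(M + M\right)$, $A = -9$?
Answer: $32512 + \sqrt{3 + \sqrt{22}} \approx 32515.0$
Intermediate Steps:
$f{\left(M \right)} = - 16 M$ ($f{\left(M \right)} = - 8 \cdot 2 M = - 16 M$)
$U{\left(Q \right)} = \sqrt{3 + \sqrt{2} \sqrt{Q}}$ ($U{\left(Q \right)} = \sqrt{3 + \sqrt{2 Q}} = \sqrt{3 + \sqrt{2} \sqrt{Q}}$)
$b{\left(H \right)} = -144 + H$ ($b{\left(H \right)} = H - \left(-16\right) \left(-9\right) = H - 144 = -144 + H$)
$b{\left(U{\left(11 \right)} \right)} + 32656 = \left(-144 + \sqrt{3 + \sqrt{2} \sqrt{11}}\right) + 32656 = \left(-144 + \sqrt{3 + \sqrt{22}}\right) + 32656 = 32512 + \sqrt{3 + \sqrt{22}}$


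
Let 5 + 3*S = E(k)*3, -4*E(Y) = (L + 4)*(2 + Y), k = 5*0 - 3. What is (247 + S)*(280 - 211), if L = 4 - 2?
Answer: 34063/2 ≈ 17032.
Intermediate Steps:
k = -3 (k = 0 - 3 = -3)
L = 2
E(Y) = -3 - 3*Y/2 (E(Y) = -(2 + 4)*(2 + Y)/4 = -3*(2 + Y)/2 = -(12 + 6*Y)/4 = -3 - 3*Y/2)
S = -1/6 (S = -5/3 + ((-3 - 3/2*(-3))*3)/3 = -5/3 + ((-3 + 9/2)*3)/3 = -5/3 + ((3/2)*3)/3 = -5/3 + (1/3)*(9/2) = -5/3 + 3/2 = -1/6 ≈ -0.16667)
(247 + S)*(280 - 211) = (247 - 1/6)*(280 - 211) = (1481/6)*69 = 34063/2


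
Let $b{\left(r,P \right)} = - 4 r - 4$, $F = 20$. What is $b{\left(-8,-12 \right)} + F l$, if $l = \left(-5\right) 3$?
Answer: $-272$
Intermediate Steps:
$b{\left(r,P \right)} = -4 - 4 r$
$l = -15$
$b{\left(-8,-12 \right)} + F l = \left(-4 - -32\right) + 20 \left(-15\right) = \left(-4 + 32\right) - 300 = 28 - 300 = -272$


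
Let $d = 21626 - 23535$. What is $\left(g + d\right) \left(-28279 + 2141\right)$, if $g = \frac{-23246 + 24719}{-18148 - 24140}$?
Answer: $\frac{351683588095}{7048} \approx 4.9898 \cdot 10^{7}$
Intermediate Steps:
$d = -1909$ ($d = 21626 - 23535 = -1909$)
$g = - \frac{491}{14096}$ ($g = \frac{1473}{-42288} = 1473 \left(- \frac{1}{42288}\right) = - \frac{491}{14096} \approx -0.034833$)
$\left(g + d\right) \left(-28279 + 2141\right) = \left(- \frac{491}{14096} - 1909\right) \left(-28279 + 2141\right) = \left(- \frac{26909755}{14096}\right) \left(-26138\right) = \frac{351683588095}{7048}$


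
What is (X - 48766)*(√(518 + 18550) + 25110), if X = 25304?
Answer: -589130820 - 46924*√4767 ≈ -5.9237e+8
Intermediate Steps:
(X - 48766)*(√(518 + 18550) + 25110) = (25304 - 48766)*(√(518 + 18550) + 25110) = -23462*(√19068 + 25110) = -23462*(2*√4767 + 25110) = -23462*(25110 + 2*√4767) = -589130820 - 46924*√4767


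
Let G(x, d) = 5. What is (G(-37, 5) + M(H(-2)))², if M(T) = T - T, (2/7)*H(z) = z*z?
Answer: 25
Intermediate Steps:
H(z) = 7*z²/2 (H(z) = 7*(z*z)/2 = 7*z²/2)
M(T) = 0
(G(-37, 5) + M(H(-2)))² = (5 + 0)² = 5² = 25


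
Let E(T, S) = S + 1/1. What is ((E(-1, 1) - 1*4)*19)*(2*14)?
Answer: -1064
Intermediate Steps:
E(T, S) = 1 + S (E(T, S) = S + 1 = 1 + S)
((E(-1, 1) - 1*4)*19)*(2*14) = (((1 + 1) - 1*4)*19)*(2*14) = ((2 - 4)*19)*28 = -2*19*28 = -38*28 = -1064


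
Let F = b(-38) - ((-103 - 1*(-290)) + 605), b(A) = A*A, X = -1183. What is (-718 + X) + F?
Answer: -1249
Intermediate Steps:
b(A) = A²
F = 652 (F = (-38)² - ((-103 - 1*(-290)) + 605) = 1444 - ((-103 + 290) + 605) = 1444 - (187 + 605) = 1444 - 1*792 = 1444 - 792 = 652)
(-718 + X) + F = (-718 - 1183) + 652 = -1901 + 652 = -1249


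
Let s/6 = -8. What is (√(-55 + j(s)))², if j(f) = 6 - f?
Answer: -1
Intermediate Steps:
s = -48 (s = 6*(-8) = -48)
(√(-55 + j(s)))² = (√(-55 + (6 - 1*(-48))))² = (√(-55 + (6 + 48)))² = (√(-55 + 54))² = (√(-1))² = I² = -1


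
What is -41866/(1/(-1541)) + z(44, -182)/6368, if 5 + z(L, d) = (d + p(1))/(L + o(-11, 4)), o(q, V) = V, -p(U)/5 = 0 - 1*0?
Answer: 9860033812781/152832 ≈ 6.4516e+7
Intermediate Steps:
p(U) = 0 (p(U) = -5*(0 - 1*0) = -5*(0 + 0) = -5*0 = 0)
z(L, d) = -5 + d/(4 + L) (z(L, d) = -5 + (d + 0)/(L + 4) = -5 + d/(4 + L))
-41866/(1/(-1541)) + z(44, -182)/6368 = -41866/(1/(-1541)) + ((-20 - 182 - 5*44)/(4 + 44))/6368 = -41866/(-1/1541) + ((-20 - 182 - 220)/48)*(1/6368) = -41866*(-1541) + ((1/48)*(-422))*(1/6368) = 64515506 - 211/24*1/6368 = 64515506 - 211/152832 = 9860033812781/152832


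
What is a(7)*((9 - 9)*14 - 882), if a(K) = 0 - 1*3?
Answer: 2646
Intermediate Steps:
a(K) = -3 (a(K) = 0 - 3 = -3)
a(7)*((9 - 9)*14 - 882) = -3*((9 - 9)*14 - 882) = -3*(0*14 - 882) = -3*(0 - 882) = -3*(-882) = 2646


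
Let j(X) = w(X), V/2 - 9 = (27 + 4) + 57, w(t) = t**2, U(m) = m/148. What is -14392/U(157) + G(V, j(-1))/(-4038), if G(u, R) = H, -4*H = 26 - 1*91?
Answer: -34404028637/2535864 ≈ -13567.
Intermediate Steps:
U(m) = m/148 (U(m) = m*(1/148) = m/148)
V = 194 (V = 18 + 2*((27 + 4) + 57) = 18 + 2*(31 + 57) = 18 + 2*88 = 18 + 176 = 194)
j(X) = X**2
H = 65/4 (H = -(26 - 1*91)/4 = -(26 - 91)/4 = -1/4*(-65) = 65/4 ≈ 16.250)
G(u, R) = 65/4
-14392/U(157) + G(V, j(-1))/(-4038) = -14392/((1/148)*157) + (65/4)/(-4038) = -14392/157/148 + (65/4)*(-1/4038) = -14392*148/157 - 65/16152 = -2130016/157 - 65/16152 = -34404028637/2535864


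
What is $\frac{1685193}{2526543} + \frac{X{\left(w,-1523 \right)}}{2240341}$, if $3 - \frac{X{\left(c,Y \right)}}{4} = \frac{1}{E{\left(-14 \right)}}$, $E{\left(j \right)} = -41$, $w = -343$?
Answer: $\frac{1258479178607}{1886772623721} \approx 0.667$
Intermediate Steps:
$X{\left(c,Y \right)} = \frac{496}{41}$ ($X{\left(c,Y \right)} = 12 - \frac{4}{-41} = 12 - - \frac{4}{41} = 12 + \frac{4}{41} = \frac{496}{41}$)
$\frac{1685193}{2526543} + \frac{X{\left(w,-1523 \right)}}{2240341} = \frac{1685193}{2526543} + \frac{496}{41 \cdot 2240341} = 1685193 \cdot \frac{1}{2526543} + \frac{496}{41} \cdot \frac{1}{2240341} = \frac{561731}{842181} + \frac{496}{91853981} = \frac{1258479178607}{1886772623721}$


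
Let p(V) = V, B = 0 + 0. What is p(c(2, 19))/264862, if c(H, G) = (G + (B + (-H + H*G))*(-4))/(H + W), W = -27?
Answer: 5/264862 ≈ 1.8878e-5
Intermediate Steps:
B = 0
c(H, G) = (G + 4*H - 4*G*H)/(-27 + H) (c(H, G) = (G + (0 + (-H + H*G))*(-4))/(H - 27) = (G + (0 + (-H + G*H))*(-4))/(-27 + H) = (G + (-H + G*H)*(-4))/(-27 + H) = (G + (4*H - 4*G*H))/(-27 + H) = (G + 4*H - 4*G*H)/(-27 + H))
p(c(2, 19))/264862 = ((19 + 4*2 - 4*19*2)/(-27 + 2))/264862 = ((19 + 8 - 152)/(-25))*(1/264862) = -1/25*(-125)*(1/264862) = 5*(1/264862) = 5/264862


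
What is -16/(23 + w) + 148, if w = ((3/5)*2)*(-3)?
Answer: 14276/97 ≈ 147.18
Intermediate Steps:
w = -18/5 (w = ((3*(⅕))*2)*(-3) = ((⅗)*2)*(-3) = (6/5)*(-3) = -18/5 ≈ -3.6000)
-16/(23 + w) + 148 = -16/(23 - 18/5) + 148 = -16/(97/5) + 148 = (5/97)*(-16) + 148 = -80/97 + 148 = 14276/97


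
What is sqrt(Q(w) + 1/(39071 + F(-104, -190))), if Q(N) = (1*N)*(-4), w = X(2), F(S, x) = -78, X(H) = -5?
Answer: sqrt(30409119973)/38993 ≈ 4.4721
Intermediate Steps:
w = -5
Q(N) = -4*N (Q(N) = N*(-4) = -4*N)
sqrt(Q(w) + 1/(39071 + F(-104, -190))) = sqrt(-4*(-5) + 1/(39071 - 78)) = sqrt(20 + 1/38993) = sqrt(779861/38993) = sqrt(30409119973)/38993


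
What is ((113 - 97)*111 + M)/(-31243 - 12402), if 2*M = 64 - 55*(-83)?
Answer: -8181/87290 ≈ -0.093722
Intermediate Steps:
M = 4629/2 (M = (64 - 55*(-83))/2 = (64 + 4565)/2 = (½)*4629 = 4629/2 ≈ 2314.5)
((113 - 97)*111 + M)/(-31243 - 12402) = ((113 - 97)*111 + 4629/2)/(-31243 - 12402) = (16*111 + 4629/2)/(-43645) = (1776 + 4629/2)*(-1/43645) = (8181/2)*(-1/43645) = -8181/87290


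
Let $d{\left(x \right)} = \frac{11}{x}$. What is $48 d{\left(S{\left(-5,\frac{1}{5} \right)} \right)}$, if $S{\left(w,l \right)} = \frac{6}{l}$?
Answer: $\frac{88}{5} \approx 17.6$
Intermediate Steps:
$48 d{\left(S{\left(-5,\frac{1}{5} \right)} \right)} = 48 \frac{11}{6 \frac{1}{\frac{1}{5}}} = 48 \frac{11}{6 \cdot 5} = 48 \cdot \frac{11}{30} = \frac{88}{5}$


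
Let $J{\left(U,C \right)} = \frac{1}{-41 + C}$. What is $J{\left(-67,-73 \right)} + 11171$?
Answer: $\frac{1273493}{114} \approx 11171.0$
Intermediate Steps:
$J{\left(-67,-73 \right)} + 11171 = \frac{1}{-41 - 73} + 11171 = \frac{1}{-114} + 11171 = - \frac{1}{114} + 11171 = \frac{1273493}{114}$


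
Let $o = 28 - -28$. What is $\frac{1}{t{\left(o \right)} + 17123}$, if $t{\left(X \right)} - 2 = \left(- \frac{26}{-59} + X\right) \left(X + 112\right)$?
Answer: $\frac{59}{1569815} \approx 3.7584 \cdot 10^{-5}$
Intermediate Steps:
$o = 56$ ($o = 28 + 28 = 56$)
$t{\left(X \right)} = 2 + \left(112 + X\right) \left(\frac{26}{59} + X\right)$ ($t{\left(X \right)} = 2 + \left(- \frac{26}{-59} + X\right) \left(X + 112\right) = 2 + \left(\left(-26\right) \left(- \frac{1}{59}\right) + X\right) \left(112 + X\right) = 2 + \left(\frac{26}{59} + X\right) \left(112 + X\right) = 2 + \left(112 + X\right) \left(\frac{26}{59} + X\right)$)
$\frac{1}{t{\left(o \right)} + 17123} = \frac{1}{\left(\frac{3030}{59} + 56^{2} + \frac{6634}{59} \cdot 56\right) + 17123} = \frac{1}{\left(\frac{3030}{59} + 3136 + \frac{371504}{59}\right) + 17123} = \frac{1}{\frac{559558}{59} + 17123} = \frac{1}{\frac{1569815}{59}} = \frac{59}{1569815}$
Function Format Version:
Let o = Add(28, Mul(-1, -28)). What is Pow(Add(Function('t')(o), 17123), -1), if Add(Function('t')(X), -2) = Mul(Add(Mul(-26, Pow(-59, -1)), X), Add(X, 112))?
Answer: Rational(59, 1569815) ≈ 3.7584e-5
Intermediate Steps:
o = 56 (o = Add(28, 28) = 56)
Function('t')(X) = Add(2, Mul(Add(112, X), Add(Rational(26, 59), X))) (Function('t')(X) = Add(2, Mul(Add(Mul(-26, Pow(-59, -1)), X), Add(X, 112))) = Add(2, Mul(Add(Mul(-26, Rational(-1, 59)), X), Add(112, X))) = Add(2, Mul(Add(Rational(26, 59), X), Add(112, X))) = Add(2, Mul(Add(112, X), Add(Rational(26, 59), X))))
Pow(Add(Function('t')(o), 17123), -1) = Pow(Add(Add(Rational(3030, 59), Pow(56, 2), Mul(Rational(6634, 59), 56)), 17123), -1) = Pow(Add(Add(Rational(3030, 59), 3136, Rational(371504, 59)), 17123), -1) = Pow(Add(Rational(559558, 59), 17123), -1) = Pow(Rational(1569815, 59), -1) = Rational(59, 1569815)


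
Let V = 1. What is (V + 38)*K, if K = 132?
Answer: 5148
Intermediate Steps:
(V + 38)*K = (1 + 38)*132 = 39*132 = 5148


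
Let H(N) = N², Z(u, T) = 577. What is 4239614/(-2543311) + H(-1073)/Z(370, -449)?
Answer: 2925741453041/1467490447 ≈ 1993.7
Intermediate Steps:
4239614/(-2543311) + H(-1073)/Z(370, -449) = 4239614/(-2543311) + (-1073)²/577 = 4239614*(-1/2543311) + 1151329*(1/577) = -4239614/2543311 + 1151329/577 = 2925741453041/1467490447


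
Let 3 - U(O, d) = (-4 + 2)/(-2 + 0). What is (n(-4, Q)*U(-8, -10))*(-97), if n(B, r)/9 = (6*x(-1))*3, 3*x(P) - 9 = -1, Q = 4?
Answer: -83808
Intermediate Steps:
x(P) = 8/3 (x(P) = 3 + (⅓)*(-1) = 3 - ⅓ = 8/3)
n(B, r) = 432 (n(B, r) = 9*((6*(8/3))*3) = 9*(16*3) = 9*48 = 432)
U(O, d) = 2 (U(O, d) = 3 - (-4 + 2)/(-2 + 0) = 3 - (-2)/(-2) = 3 - (-2)*(-1)/2 = 3 - 1*1 = 3 - 1 = 2)
(n(-4, Q)*U(-8, -10))*(-97) = (432*2)*(-97) = 864*(-97) = -83808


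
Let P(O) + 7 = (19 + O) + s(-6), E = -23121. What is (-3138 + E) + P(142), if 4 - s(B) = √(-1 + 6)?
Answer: -26101 - √5 ≈ -26103.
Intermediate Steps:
s(B) = 4 - √5 (s(B) = 4 - √(-1 + 6) = 4 - √5)
P(O) = 16 + O - √5 (P(O) = -7 + ((19 + O) + (4 - √5)) = -7 + (23 + O - √5) = 16 + O - √5)
(-3138 + E) + P(142) = (-3138 - 23121) + (16 + 142 - √5) = -26259 + (158 - √5) = -26101 - √5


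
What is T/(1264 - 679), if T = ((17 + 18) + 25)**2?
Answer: 80/13 ≈ 6.1538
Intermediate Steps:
T = 3600 (T = (35 + 25)**2 = 60**2 = 3600)
T/(1264 - 679) = 3600/(1264 - 679) = 3600/585 = (1/585)*3600 = 80/13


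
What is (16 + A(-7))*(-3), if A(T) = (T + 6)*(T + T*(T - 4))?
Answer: 162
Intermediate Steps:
A(T) = (6 + T)*(T + T*(-4 + T))
(16 + A(-7))*(-3) = (16 - 7*(-18 + (-7)**2 + 3*(-7)))*(-3) = (16 - 7*(-18 + 49 - 21))*(-3) = (16 - 7*10)*(-3) = (16 - 70)*(-3) = -54*(-3) = 162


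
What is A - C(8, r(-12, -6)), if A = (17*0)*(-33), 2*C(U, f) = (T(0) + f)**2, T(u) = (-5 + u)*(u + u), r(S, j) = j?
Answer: -18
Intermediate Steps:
T(u) = 2*u*(-5 + u) (T(u) = (-5 + u)*(2*u) = 2*u*(-5 + u))
C(U, f) = f**2/2 (C(U, f) = (2*0*(-5 + 0) + f)**2/2 = (2*0*(-5) + f)**2/2 = (0 + f)**2/2 = f**2/2)
A = 0 (A = 0*(-33) = 0)
A - C(8, r(-12, -6)) = 0 - (-6)**2/2 = 0 - 36/2 = 0 - 1*18 = 0 - 18 = -18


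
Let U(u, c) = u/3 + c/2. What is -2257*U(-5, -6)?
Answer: 31598/3 ≈ 10533.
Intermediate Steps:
U(u, c) = c/2 + u/3 (U(u, c) = u*(⅓) + c*(½) = u/3 + c/2 = c/2 + u/3)
-2257*U(-5, -6) = -2257*((½)*(-6) + (⅓)*(-5)) = -2257*(-3 - 5/3) = -2257*(-14/3) = 31598/3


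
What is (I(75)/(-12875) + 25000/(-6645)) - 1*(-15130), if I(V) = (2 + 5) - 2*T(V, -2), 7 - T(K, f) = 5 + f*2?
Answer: 51764634079/3422175 ≈ 15126.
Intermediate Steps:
T(K, f) = 2 - 2*f (T(K, f) = 7 - (5 + f*2) = 7 - (5 + 2*f) = 7 + (-5 - 2*f) = 2 - 2*f)
I(V) = -5 (I(V) = (2 + 5) - 2*(2 - 2*(-2)) = 7 - 2*(2 + 4) = 7 - 2*6 = 7 - 12 = -5)
(I(75)/(-12875) + 25000/(-6645)) - 1*(-15130) = (-5/(-12875) + 25000/(-6645)) - 1*(-15130) = (-5*(-1/12875) + 25000*(-1/6645)) + 15130 = (1/2575 - 5000/1329) + 15130 = -12873671/3422175 + 15130 = 51764634079/3422175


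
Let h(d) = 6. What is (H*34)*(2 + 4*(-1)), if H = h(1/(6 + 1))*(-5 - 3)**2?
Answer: -26112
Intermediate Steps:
H = 384 (H = 6*(-5 - 3)**2 = 6*(-8)**2 = 6*64 = 384)
(H*34)*(2 + 4*(-1)) = (384*34)*(2 + 4*(-1)) = 13056*(2 - 4) = 13056*(-2) = -26112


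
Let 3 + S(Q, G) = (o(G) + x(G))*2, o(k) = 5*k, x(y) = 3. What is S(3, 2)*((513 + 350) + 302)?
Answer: 26795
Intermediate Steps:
S(Q, G) = 3 + 10*G (S(Q, G) = -3 + (5*G + 3)*2 = -3 + (3 + 5*G)*2 = -3 + (6 + 10*G) = 3 + 10*G)
S(3, 2)*((513 + 350) + 302) = (3 + 10*2)*((513 + 350) + 302) = (3 + 20)*(863 + 302) = 23*1165 = 26795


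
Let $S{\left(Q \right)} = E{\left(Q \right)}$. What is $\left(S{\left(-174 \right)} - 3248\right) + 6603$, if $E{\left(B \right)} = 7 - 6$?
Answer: $3356$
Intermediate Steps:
$E{\left(B \right)} = 1$ ($E{\left(B \right)} = 7 - 6 = 1$)
$S{\left(Q \right)} = 1$
$\left(S{\left(-174 \right)} - 3248\right) + 6603 = \left(1 - 3248\right) + 6603 = -3247 + 6603 = 3356$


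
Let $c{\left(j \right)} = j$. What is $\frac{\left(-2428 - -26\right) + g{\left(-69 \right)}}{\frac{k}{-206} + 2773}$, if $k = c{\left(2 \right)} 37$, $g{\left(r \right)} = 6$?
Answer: $- \frac{123394}{142791} \approx -0.86416$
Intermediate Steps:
$k = 74$ ($k = 2 \cdot 37 = 74$)
$\frac{\left(-2428 - -26\right) + g{\left(-69 \right)}}{\frac{k}{-206} + 2773} = \frac{\left(-2428 - -26\right) + 6}{\frac{74}{-206} + 2773} = \frac{\left(-2428 + 26\right) + 6}{74 \left(- \frac{1}{206}\right) + 2773} = \frac{-2402 + 6}{- \frac{37}{103} + 2773} = - \frac{2396}{\frac{285582}{103}} = \left(-2396\right) \frac{103}{285582} = - \frac{123394}{142791}$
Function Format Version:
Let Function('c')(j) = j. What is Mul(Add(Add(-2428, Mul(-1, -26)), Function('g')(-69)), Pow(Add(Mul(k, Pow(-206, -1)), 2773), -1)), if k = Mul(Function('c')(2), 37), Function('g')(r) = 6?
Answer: Rational(-123394, 142791) ≈ -0.86416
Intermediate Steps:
k = 74 (k = Mul(2, 37) = 74)
Mul(Add(Add(-2428, Mul(-1, -26)), Function('g')(-69)), Pow(Add(Mul(k, Pow(-206, -1)), 2773), -1)) = Mul(Add(Add(-2428, Mul(-1, -26)), 6), Pow(Add(Mul(74, Pow(-206, -1)), 2773), -1)) = Mul(Add(Add(-2428, 26), 6), Pow(Add(Mul(74, Rational(-1, 206)), 2773), -1)) = Mul(Add(-2402, 6), Pow(Add(Rational(-37, 103), 2773), -1)) = Mul(-2396, Pow(Rational(285582, 103), -1)) = Mul(-2396, Rational(103, 285582)) = Rational(-123394, 142791)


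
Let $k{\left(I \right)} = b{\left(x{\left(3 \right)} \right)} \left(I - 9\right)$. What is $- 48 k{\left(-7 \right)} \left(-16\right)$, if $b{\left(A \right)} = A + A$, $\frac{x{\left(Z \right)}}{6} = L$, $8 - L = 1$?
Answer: $-1032192$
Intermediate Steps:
$L = 7$ ($L = 8 - 1 = 7$)
$x{\left(Z \right)} = 42$ ($x{\left(Z \right)} = 6 \cdot 7 = 42$)
$b{\left(A \right)} = 2 A$
$k{\left(I \right)} = -756 + 84 I$ ($k{\left(I \right)} = 2 \cdot 42 \left(I - 9\right) = 84 \left(-9 + I\right) = -756 + 84 I$)
$- 48 k{\left(-7 \right)} \left(-16\right) = - 48 \left(-756 + 84 \left(-7\right)\right) \left(-16\right) = - 48 \left(-756 - 588\right) \left(-16\right) = \left(-48\right) \left(-1344\right) \left(-16\right) = 64512 \left(-16\right) = -1032192$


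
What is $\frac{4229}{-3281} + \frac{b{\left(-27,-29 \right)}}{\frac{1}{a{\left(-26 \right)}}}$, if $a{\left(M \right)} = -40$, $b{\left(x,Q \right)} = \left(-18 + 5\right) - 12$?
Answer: $\frac{3276771}{3281} \approx 998.71$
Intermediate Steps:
$b{\left(x,Q \right)} = -25$ ($b{\left(x,Q \right)} = -13 - 12 = -25$)
$\frac{4229}{-3281} + \frac{b{\left(-27,-29 \right)}}{\frac{1}{a{\left(-26 \right)}}} = \frac{4229}{-3281} - \frac{25}{\frac{1}{-40}} = 4229 \left(- \frac{1}{3281}\right) - \frac{25}{- \frac{1}{40}} = - \frac{4229}{3281} - -1000 = - \frac{4229}{3281} + 1000 = \frac{3276771}{3281}$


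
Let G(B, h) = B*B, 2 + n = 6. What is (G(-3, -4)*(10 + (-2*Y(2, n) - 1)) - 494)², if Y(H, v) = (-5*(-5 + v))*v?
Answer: 597529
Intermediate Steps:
n = 4 (n = -2 + 6 = 4)
Y(H, v) = v*(25 - 5*v) (Y(H, v) = (25 - 5*v)*v = v*(25 - 5*v))
G(B, h) = B²
(G(-3, -4)*(10 + (-2*Y(2, n) - 1)) - 494)² = ((-3)²*(10 + (-10*4*(5 - 1*4) - 1)) - 494)² = (9*(10 + (-10*4*(5 - 4) - 1)) - 494)² = (9*(10 + (-10*4 - 1)) - 494)² = (9*(10 + (-2*20 - 1)) - 494)² = (9*(10 + (-40 - 1)) - 494)² = (9*(10 - 41) - 494)² = (9*(-31) - 494)² = (-279 - 494)² = (-773)² = 597529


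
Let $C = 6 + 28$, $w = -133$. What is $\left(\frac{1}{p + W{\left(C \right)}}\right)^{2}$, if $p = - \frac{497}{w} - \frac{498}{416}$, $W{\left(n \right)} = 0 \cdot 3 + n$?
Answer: $\frac{15618304}{20852804025} \approx 0.00074898$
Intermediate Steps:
$C = 34$
$W{\left(n \right)} = n$ ($W{\left(n \right)} = 0 + n = n$)
$p = \frac{10037}{3952}$ ($p = - \frac{497}{-133} - \frac{498}{416} = \left(-497\right) \left(- \frac{1}{133}\right) - \frac{249}{208} = \frac{71}{19} - \frac{249}{208} = \frac{10037}{3952} \approx 2.5397$)
$\left(\frac{1}{p + W{\left(C \right)}}\right)^{2} = \left(\frac{1}{\frac{10037}{3952} + 34}\right)^{2} = \left(\frac{1}{\frac{144405}{3952}}\right)^{2} = \left(\frac{3952}{144405}\right)^{2} = \frac{15618304}{20852804025}$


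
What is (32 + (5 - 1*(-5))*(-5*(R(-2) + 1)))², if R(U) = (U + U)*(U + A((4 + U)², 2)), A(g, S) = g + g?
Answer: 1397124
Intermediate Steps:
A(g, S) = 2*g
R(U) = 2*U*(U + 2*(4 + U)²) (R(U) = (U + U)*(U + 2*(4 + U)²) = (2*U)*(U + 2*(4 + U)²) = 2*U*(U + 2*(4 + U)²))
(32 + (5 - 1*(-5))*(-5*(R(-2) + 1)))² = (32 + (5 - 1*(-5))*(-5*(2*(-2)*(-2 + 2*(4 - 2)²) + 1)))² = (32 + (5 + 5)*(-5*(2*(-2)*(-2 + 2*2²) + 1)))² = (32 + 10*(-5*(2*(-2)*(-2 + 2*4) + 1)))² = (32 + 10*(-5*(2*(-2)*(-2 + 8) + 1)))² = (32 + 10*(-5*(2*(-2)*6 + 1)))² = (32 + 10*(-5*(-24 + 1)))² = (32 + 10*(-5*(-23)))² = (32 + 10*115)² = (32 + 1150)² = 1182² = 1397124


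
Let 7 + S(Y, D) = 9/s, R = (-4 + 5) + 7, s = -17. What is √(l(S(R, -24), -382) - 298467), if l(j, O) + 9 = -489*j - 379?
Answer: 7*I*√1740919/17 ≈ 543.3*I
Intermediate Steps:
R = 8 (R = 1 + 7 = 8)
S(Y, D) = -128/17 (S(Y, D) = -7 + 9/(-17) = -7 + 9*(-1/17) = -7 - 9/17 = -128/17)
l(j, O) = -388 - 489*j (l(j, O) = -9 + (-489*j - 379) = -9 + (-379 - 489*j) = -388 - 489*j)
√(l(S(R, -24), -382) - 298467) = √((-388 - 489*(-128/17)) - 298467) = √((-388 + 62592/17) - 298467) = √(55996/17 - 298467) = √(-5017943/17) = 7*I*√1740919/17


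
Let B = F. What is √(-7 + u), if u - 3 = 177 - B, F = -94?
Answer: √267 ≈ 16.340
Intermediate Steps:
B = -94
u = 274 (u = 3 + (177 - 1*(-94)) = 3 + (177 + 94) = 3 + 271 = 274)
√(-7 + u) = √(-7 + 274) = √267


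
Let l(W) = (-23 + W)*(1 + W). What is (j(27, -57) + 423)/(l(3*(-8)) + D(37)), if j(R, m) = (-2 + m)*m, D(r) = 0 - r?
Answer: 631/174 ≈ 3.6264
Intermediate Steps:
l(W) = (1 + W)*(-23 + W)
D(r) = -r
j(R, m) = m*(-2 + m)
(j(27, -57) + 423)/(l(3*(-8)) + D(37)) = (-57*(-2 - 57) + 423)/((-23 + (3*(-8))² - 66*(-8)) - 1*37) = (-57*(-59) + 423)/((-23 + (-24)² - 22*(-24)) - 37) = (3363 + 423)/((-23 + 576 + 528) - 37) = 3786/(1081 - 37) = 3786/1044 = 3786*(1/1044) = 631/174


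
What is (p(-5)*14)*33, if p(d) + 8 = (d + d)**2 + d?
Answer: 40194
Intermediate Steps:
p(d) = -8 + d + 4*d**2 (p(d) = -8 + ((d + d)**2 + d) = -8 + ((2*d)**2 + d) = -8 + (4*d**2 + d) = -8 + (d + 4*d**2) = -8 + d + 4*d**2)
(p(-5)*14)*33 = ((-8 - 5 + 4*(-5)**2)*14)*33 = ((-8 - 5 + 4*25)*14)*33 = ((-8 - 5 + 100)*14)*33 = (87*14)*33 = 1218*33 = 40194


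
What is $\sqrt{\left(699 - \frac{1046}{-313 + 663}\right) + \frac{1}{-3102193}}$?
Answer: $\frac{\sqrt{8205217288145240461}}{108576755} \approx 26.382$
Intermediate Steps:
$\sqrt{\left(699 - \frac{1046}{-313 + 663}\right) + \frac{1}{-3102193}} = \sqrt{\left(699 - \frac{1046}{350}\right) - \frac{1}{3102193}} = \sqrt{\left(699 - \frac{523}{175}\right) - \frac{1}{3102193}} = \sqrt{\frac{121802}{175} - \frac{1}{3102193}} = \sqrt{\frac{377853311611}{542883775}} = \frac{\sqrt{8205217288145240461}}{108576755}$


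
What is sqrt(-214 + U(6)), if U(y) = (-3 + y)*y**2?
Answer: I*sqrt(106) ≈ 10.296*I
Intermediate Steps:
U(y) = y**2*(-3 + y)
sqrt(-214 + U(6)) = sqrt(-214 + 6**2*(-3 + 6)) = sqrt(-214 + 36*3) = sqrt(-214 + 108) = sqrt(-106) = I*sqrt(106)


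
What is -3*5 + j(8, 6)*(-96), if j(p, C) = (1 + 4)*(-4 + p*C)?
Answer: -21135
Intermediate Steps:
j(p, C) = -20 + 5*C*p (j(p, C) = 5*(-4 + C*p) = -20 + 5*C*p)
-3*5 + j(8, 6)*(-96) = -3*5 + (-20 + 5*6*8)*(-96) = -15 + (-20 + 240)*(-96) = -15 + 220*(-96) = -15 - 21120 = -21135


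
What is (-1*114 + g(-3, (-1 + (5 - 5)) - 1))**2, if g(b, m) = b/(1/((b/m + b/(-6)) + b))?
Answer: 12321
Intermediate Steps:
g(b, m) = b*(5*b/6 + b/m) (g(b, m) = b/(1/((b/m + b*(-1/6)) + b)) = b/(1/((b/m - b/6) + b)) = b/(1/((-b/6 + b/m) + b)) = b/(1/(5*b/6 + b/m)) = b*(5*b/6 + b/m))
(-1*114 + g(-3, (-1 + (5 - 5)) - 1))**2 = (-1*114 + (1/6)*(-3)**2*(6 + 5*((-1 + (5 - 5)) - 1))/((-1 + (5 - 5)) - 1))**2 = (-114 + (1/6)*9*(6 + 5*((-1 + 0) - 1))/((-1 + 0) - 1))**2 = (-114 + (1/6)*9*(6 + 5*(-1 - 1))/(-1 - 1))**2 = (-114 + (1/6)*9*(6 + 5*(-2))/(-2))**2 = (-114 + (1/6)*9*(-1/2)*(6 - 10))**2 = (-114 + (1/6)*9*(-1/2)*(-4))**2 = (-114 + 3)**2 = (-111)**2 = 12321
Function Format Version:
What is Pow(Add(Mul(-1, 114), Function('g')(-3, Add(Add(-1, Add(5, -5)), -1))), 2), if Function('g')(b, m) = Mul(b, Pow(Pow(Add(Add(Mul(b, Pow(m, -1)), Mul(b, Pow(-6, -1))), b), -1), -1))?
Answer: 12321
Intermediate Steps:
Function('g')(b, m) = Mul(b, Add(Mul(Rational(5, 6), b), Mul(b, Pow(m, -1)))) (Function('g')(b, m) = Mul(b, Pow(Pow(Add(Add(Mul(b, Pow(m, -1)), Mul(b, Rational(-1, 6))), b), -1), -1)) = Mul(b, Pow(Pow(Add(Add(Mul(b, Pow(m, -1)), Mul(Rational(-1, 6), b)), b), -1), -1)) = Mul(b, Pow(Pow(Add(Add(Mul(Rational(-1, 6), b), Mul(b, Pow(m, -1))), b), -1), -1)) = Mul(b, Pow(Pow(Add(Mul(Rational(5, 6), b), Mul(b, Pow(m, -1))), -1), -1)) = Mul(b, Add(Mul(Rational(5, 6), b), Mul(b, Pow(m, -1)))))
Pow(Add(Mul(-1, 114), Function('g')(-3, Add(Add(-1, Add(5, -5)), -1))), 2) = Pow(Add(Mul(-1, 114), Mul(Rational(1, 6), Pow(-3, 2), Pow(Add(Add(-1, Add(5, -5)), -1), -1), Add(6, Mul(5, Add(Add(-1, Add(5, -5)), -1))))), 2) = Pow(Add(-114, Mul(Rational(1, 6), 9, Pow(Add(Add(-1, 0), -1), -1), Add(6, Mul(5, Add(Add(-1, 0), -1))))), 2) = Pow(Add(-114, Mul(Rational(1, 6), 9, Pow(Add(-1, -1), -1), Add(6, Mul(5, Add(-1, -1))))), 2) = Pow(Add(-114, Mul(Rational(1, 6), 9, Pow(-2, -1), Add(6, Mul(5, -2)))), 2) = Pow(Add(-114, Mul(Rational(1, 6), 9, Rational(-1, 2), Add(6, -10))), 2) = Pow(Add(-114, Mul(Rational(1, 6), 9, Rational(-1, 2), -4)), 2) = Pow(Add(-114, 3), 2) = Pow(-111, 2) = 12321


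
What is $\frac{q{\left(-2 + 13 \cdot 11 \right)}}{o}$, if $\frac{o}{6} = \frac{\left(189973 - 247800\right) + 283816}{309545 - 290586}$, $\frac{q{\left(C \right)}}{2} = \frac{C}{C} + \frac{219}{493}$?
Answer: $\frac{13498808}{334237731} \approx 0.040387$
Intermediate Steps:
$q{\left(C \right)} = \frac{1424}{493}$ ($q{\left(C \right)} = 2 \left(\frac{C}{C} + \frac{219}{493}\right) = 2 \left(1 + 219 \cdot \frac{1}{493}\right) = 2 \left(1 + \frac{219}{493}\right) = 2 \cdot \frac{712}{493} = \frac{1424}{493}$)
$o = \frac{1355934}{18959}$ ($o = 6 \frac{\left(189973 - 247800\right) + 283816}{309545 - 290586} = 6 \frac{\left(189973 - 247800\right) + 283816}{18959} = 6 \left(-57827 + 283816\right) \frac{1}{18959} = 6 \cdot 225989 \cdot \frac{1}{18959} = 6 \cdot \frac{225989}{18959} = \frac{1355934}{18959} \approx 71.519$)
$\frac{q{\left(-2 + 13 \cdot 11 \right)}}{o} = \frac{1424}{493 \cdot \frac{1355934}{18959}} = \frac{1424}{493} \cdot \frac{18959}{1355934} = \frac{13498808}{334237731}$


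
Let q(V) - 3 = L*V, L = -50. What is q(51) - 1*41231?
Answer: -43778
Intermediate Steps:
q(V) = 3 - 50*V
q(51) - 1*41231 = (3 - 50*51) - 1*41231 = (3 - 2550) - 41231 = -2547 - 41231 = -43778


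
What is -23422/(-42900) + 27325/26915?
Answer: 180264563/115465350 ≈ 1.5612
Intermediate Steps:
-23422/(-42900) + 27325/26915 = -23422*(-1/42900) + 27325*(1/26915) = 11711/21450 + 5465/5383 = 180264563/115465350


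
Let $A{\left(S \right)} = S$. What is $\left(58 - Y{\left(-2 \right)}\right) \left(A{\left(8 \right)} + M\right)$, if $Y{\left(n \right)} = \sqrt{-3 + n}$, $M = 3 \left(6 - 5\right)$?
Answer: $638 - 11 i \sqrt{5} \approx 638.0 - 24.597 i$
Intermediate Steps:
$M = 3$ ($M = 3 \cdot 1 = 3$)
$\left(58 - Y{\left(-2 \right)}\right) \left(A{\left(8 \right)} + M\right) = \left(58 - \sqrt{-3 - 2}\right) \left(8 + 3\right) = \left(58 - \sqrt{-5}\right) 11 = \left(58 - i \sqrt{5}\right) 11 = 638 - 11 i \sqrt{5}$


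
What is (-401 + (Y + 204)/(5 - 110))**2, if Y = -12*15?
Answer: 197205849/1225 ≈ 1.6098e+5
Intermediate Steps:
Y = -180
(-401 + (Y + 204)/(5 - 110))**2 = (-401 + (-180 + 204)/(5 - 110))**2 = (-401 + 24/(-105))**2 = (-401 + 24*(-1/105))**2 = (-401 - 8/35)**2 = (-14043/35)**2 = 197205849/1225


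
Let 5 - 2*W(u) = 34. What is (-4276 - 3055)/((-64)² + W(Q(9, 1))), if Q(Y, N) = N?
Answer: -14662/8163 ≈ -1.7962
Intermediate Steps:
W(u) = -29/2 (W(u) = 5/2 - ½*34 = 5/2 - 17 = -29/2)
(-4276 - 3055)/((-64)² + W(Q(9, 1))) = (-4276 - 3055)/((-64)² - 29/2) = -7331/(4096 - 29/2) = -7331/8163/2 = -7331*2/8163 = -14662/8163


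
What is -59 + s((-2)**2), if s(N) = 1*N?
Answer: -55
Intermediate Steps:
s(N) = N
-59 + s((-2)**2) = -59 + (-2)**2 = -59 + 4 = -55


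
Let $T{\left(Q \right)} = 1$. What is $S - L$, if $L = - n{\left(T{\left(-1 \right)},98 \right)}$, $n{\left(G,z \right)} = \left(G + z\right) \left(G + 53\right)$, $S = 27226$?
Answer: $32572$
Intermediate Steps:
$n{\left(G,z \right)} = \left(53 + G\right) \left(G + z\right)$ ($n{\left(G,z \right)} = \left(G + z\right) \left(53 + G\right) = \left(53 + G\right) \left(G + z\right)$)
$L = -5346$ ($L = - (1^{2} + 53 \cdot 1 + 53 \cdot 98 + 1 \cdot 98) = - (1 + 53 + 5194 + 98) = \left(-1\right) 5346 = -5346$)
$S - L = 27226 - -5346 = 27226 + 5346 = 32572$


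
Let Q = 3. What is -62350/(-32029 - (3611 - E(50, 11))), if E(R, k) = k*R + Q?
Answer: 62350/35087 ≈ 1.7770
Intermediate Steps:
E(R, k) = 3 + R*k (E(R, k) = k*R + 3 = R*k + 3 = 3 + R*k)
-62350/(-32029 - (3611 - E(50, 11))) = -62350/(-32029 - (3611 - (3 + 50*11))) = -62350/(-32029 - (3611 - (3 + 550))) = -62350/(-32029 - (3611 - 1*553)) = -62350/(-32029 - (3611 - 553)) = -62350/(-32029 - 1*3058) = -62350/(-32029 - 3058) = -62350/(-35087) = -62350*(-1)/35087 = -1*(-62350/35087) = 62350/35087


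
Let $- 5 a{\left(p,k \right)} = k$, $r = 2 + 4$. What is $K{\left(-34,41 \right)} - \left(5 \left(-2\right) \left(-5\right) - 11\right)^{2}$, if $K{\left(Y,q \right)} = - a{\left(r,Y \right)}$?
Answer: $- \frac{7639}{5} \approx -1527.8$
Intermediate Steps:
$r = 6$
$a{\left(p,k \right)} = - \frac{k}{5}$
$K{\left(Y,q \right)} = \frac{Y}{5}$ ($K{\left(Y,q \right)} = - \frac{\left(-1\right) Y}{5} = \frac{Y}{5}$)
$K{\left(-34,41 \right)} - \left(5 \left(-2\right) \left(-5\right) - 11\right)^{2} = \frac{1}{5} \left(-34\right) - \left(5 \left(-2\right) \left(-5\right) - 11\right)^{2} = - \frac{34}{5} - \left(\left(-10\right) \left(-5\right) - 11\right)^{2} = - \frac{34}{5} - \left(50 - 11\right)^{2} = - \frac{34}{5} - 39^{2} = - \frac{34}{5} - 1521 = - \frac{7639}{5}$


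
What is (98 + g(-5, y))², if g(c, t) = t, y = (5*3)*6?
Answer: 35344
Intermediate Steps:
y = 90 (y = 15*6 = 90)
(98 + g(-5, y))² = (98 + 90)² = 188² = 35344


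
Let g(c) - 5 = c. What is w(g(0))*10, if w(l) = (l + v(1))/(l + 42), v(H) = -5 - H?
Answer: -10/47 ≈ -0.21277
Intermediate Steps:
g(c) = 5 + c
w(l) = (-6 + l)/(42 + l) (w(l) = (l + (-5 - 1*1))/(l + 42) = (l + (-5 - 1))/(42 + l) = (l - 6)/(42 + l) = (-6 + l)/(42 + l))
w(g(0))*10 = ((-6 + (5 + 0))/(42 + (5 + 0)))*10 = ((-6 + 5)/(42 + 5))*10 = (-1/47)*10 = ((1/47)*(-1))*10 = -1/47*10 = -10/47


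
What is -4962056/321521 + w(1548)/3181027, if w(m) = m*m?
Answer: -15013972053128/1022766982067 ≈ -14.680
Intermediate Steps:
w(m) = m²
-4962056/321521 + w(1548)/3181027 = -4962056/321521 + 1548²/3181027 = -4962056*1/321521 + 2396304*(1/3181027) = -4962056/321521 + 2396304/3181027 = -15013972053128/1022766982067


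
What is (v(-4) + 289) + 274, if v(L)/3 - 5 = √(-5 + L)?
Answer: 578 + 9*I ≈ 578.0 + 9.0*I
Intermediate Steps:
v(L) = 15 + 3*√(-5 + L)
(v(-4) + 289) + 274 = ((15 + 3*√(-5 - 4)) + 289) + 274 = ((15 + 3*√(-9)) + 289) + 274 = ((15 + 3*(3*I)) + 289) + 274 = ((15 + 9*I) + 289) + 274 = (304 + 9*I) + 274 = 578 + 9*I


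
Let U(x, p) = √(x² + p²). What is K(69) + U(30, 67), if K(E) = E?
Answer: 69 + √5389 ≈ 142.41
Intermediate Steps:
U(x, p) = √(p² + x²)
K(69) + U(30, 67) = 69 + √(67² + 30²) = 69 + √(4489 + 900) = 69 + √5389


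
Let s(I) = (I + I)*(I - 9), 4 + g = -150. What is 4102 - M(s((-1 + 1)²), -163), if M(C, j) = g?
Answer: 4256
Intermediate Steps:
g = -154 (g = -4 - 150 = -154)
s(I) = 2*I*(-9 + I) (s(I) = (2*I)*(-9 + I) = 2*I*(-9 + I))
M(C, j) = -154
4102 - M(s((-1 + 1)²), -163) = 4102 - 1*(-154) = 4102 + 154 = 4256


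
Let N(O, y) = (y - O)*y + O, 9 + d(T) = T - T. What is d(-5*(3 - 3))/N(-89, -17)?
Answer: 9/1313 ≈ 0.0068545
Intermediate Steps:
d(T) = -9 (d(T) = -9 + (T - T) = -9 + 0 = -9)
N(O, y) = O + y*(y - O) (N(O, y) = y*(y - O) + O = O + y*(y - O))
d(-5*(3 - 3))/N(-89, -17) = -9/(-89 + (-17)**2 - 1*(-89)*(-17)) = -9/(-89 + 289 - 1513) = -9/(-1313) = -9*(-1/1313) = 9/1313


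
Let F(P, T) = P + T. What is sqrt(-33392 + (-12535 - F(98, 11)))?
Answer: 2*I*sqrt(11509) ≈ 214.56*I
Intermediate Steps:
sqrt(-33392 + (-12535 - F(98, 11))) = sqrt(-33392 + (-12535 - (98 + 11))) = sqrt(-33392 + (-12535 - 1*109)) = sqrt(-33392 + (-12535 - 109)) = sqrt(-33392 - 12644) = sqrt(-46036) = 2*I*sqrt(11509)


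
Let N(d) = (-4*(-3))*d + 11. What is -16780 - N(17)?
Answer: -16995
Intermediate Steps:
N(d) = 11 + 12*d (N(d) = 12*d + 11 = 11 + 12*d)
-16780 - N(17) = -16780 - (11 + 12*17) = -16780 - (11 + 204) = -16780 - 1*215 = -16780 - 215 = -16995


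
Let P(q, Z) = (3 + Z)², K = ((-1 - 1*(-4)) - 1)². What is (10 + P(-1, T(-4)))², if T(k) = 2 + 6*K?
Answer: 724201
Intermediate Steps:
K = 4 (K = ((-1 + 4) - 1)² = (3 - 1)² = 2² = 4)
T(k) = 26 (T(k) = 2 + 6*4 = 2 + 24 = 26)
(10 + P(-1, T(-4)))² = (10 + (3 + 26)²)² = (10 + 29²)² = (10 + 841)² = 851² = 724201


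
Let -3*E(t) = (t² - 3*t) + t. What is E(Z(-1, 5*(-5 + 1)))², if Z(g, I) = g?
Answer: 1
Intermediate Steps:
E(t) = -t²/3 + 2*t/3 (E(t) = -((t² - 3*t) + t)/3 = -(t² - 2*t)/3 = -t²/3 + 2*t/3)
E(Z(-1, 5*(-5 + 1)))² = ((⅓)*(-1)*(2 - 1*(-1)))² = ((⅓)*(-1)*(2 + 1))² = ((⅓)*(-1)*3)² = (-1)² = 1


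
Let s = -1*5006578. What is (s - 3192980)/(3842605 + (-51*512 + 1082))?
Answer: -911062/424175 ≈ -2.1478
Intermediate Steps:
s = -5006578
(s - 3192980)/(3842605 + (-51*512 + 1082)) = (-5006578 - 3192980)/(3842605 + (-51*512 + 1082)) = -8199558/(3842605 + (-26112 + 1082)) = -8199558/(3842605 - 25030) = -8199558/3817575 = -8199558*1/3817575 = -911062/424175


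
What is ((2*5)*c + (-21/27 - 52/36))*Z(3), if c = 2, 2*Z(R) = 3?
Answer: 80/3 ≈ 26.667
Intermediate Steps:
Z(R) = 3/2 (Z(R) = (1/2)*3 = 3/2)
((2*5)*c + (-21/27 - 52/36))*Z(3) = ((2*5)*2 + (-21/27 - 52/36))*(3/2) = (10*2 + (-21*1/27 - 52*1/36))*(3/2) = (20 + (-7/9 - 13/9))*(3/2) = (20 - 20/9)*(3/2) = (160/9)*(3/2) = 80/3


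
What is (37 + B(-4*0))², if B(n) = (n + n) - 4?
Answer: 1089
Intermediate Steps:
B(n) = -4 + 2*n (B(n) = 2*n - 4 = -4 + 2*n)
(37 + B(-4*0))² = (37 + (-4 + 2*(-4*0)))² = (37 + (-4 + 2*0))² = (37 + (-4 + 0))² = (37 - 4)² = 33² = 1089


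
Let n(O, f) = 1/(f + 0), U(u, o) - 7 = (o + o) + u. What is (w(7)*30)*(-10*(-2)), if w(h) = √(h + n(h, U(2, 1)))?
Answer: 600*√858/11 ≈ 1597.7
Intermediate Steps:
U(u, o) = 7 + u + 2*o (U(u, o) = 7 + ((o + o) + u) = 7 + (2*o + u) = 7 + (u + 2*o) = 7 + u + 2*o)
n(O, f) = 1/f
w(h) = √(1/11 + h) (w(h) = √(h + 1/(7 + 2 + 2*1)) = √(h + 1/(7 + 2 + 2)) = √(h + 1/11) = √(1/11 + h))
(w(7)*30)*(-10*(-2)) = ((√(11 + 121*7)/11)*30)*(-10*(-2)) = ((√(11 + 847)/11)*30)*20 = ((√858/11)*30)*20 = (30*√858/11)*20 = 600*√858/11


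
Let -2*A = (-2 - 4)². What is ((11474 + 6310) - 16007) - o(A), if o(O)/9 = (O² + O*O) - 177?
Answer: -2462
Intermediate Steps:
A = -18 (A = -(-2 - 4)²/2 = -½*(-6)² = -½*36 = -18)
o(O) = -1593 + 18*O² (o(O) = 9*((O² + O*O) - 177) = 9*((O² + O²) - 177) = 9*(2*O² - 177) = 9*(-177 + 2*O²) = -1593 + 18*O²)
((11474 + 6310) - 16007) - o(A) = ((11474 + 6310) - 16007) - (-1593 + 18*(-18)²) = (17784 - 16007) - (-1593 + 18*324) = 1777 - (-1593 + 5832) = 1777 - 1*4239 = 1777 - 4239 = -2462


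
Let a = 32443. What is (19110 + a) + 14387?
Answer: 65940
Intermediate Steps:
(19110 + a) + 14387 = (19110 + 32443) + 14387 = 51553 + 14387 = 65940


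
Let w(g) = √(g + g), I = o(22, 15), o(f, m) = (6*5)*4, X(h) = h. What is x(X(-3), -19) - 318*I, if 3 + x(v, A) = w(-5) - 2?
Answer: -38165 + I*√10 ≈ -38165.0 + 3.1623*I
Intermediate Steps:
o(f, m) = 120 (o(f, m) = 30*4 = 120)
I = 120
w(g) = √2*√g (w(g) = √(2*g) = √2*√g)
x(v, A) = -5 + I*√10 (x(v, A) = -3 + (√2*√(-5) - 2) = -3 + (√2*(I*√5) - 2) = -3 + (I*√10 - 2) = -3 + (-2 + I*√10) = -5 + I*√10)
x(X(-3), -19) - 318*I = (-5 + I*√10) - 318*120 = (-5 + I*√10) - 38160 = -38165 + I*√10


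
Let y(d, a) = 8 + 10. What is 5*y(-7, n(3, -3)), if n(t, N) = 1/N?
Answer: 90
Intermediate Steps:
y(d, a) = 18
5*y(-7, n(3, -3)) = 5*18 = 90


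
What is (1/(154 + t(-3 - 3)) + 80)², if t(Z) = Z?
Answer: 140209281/21904 ≈ 6401.1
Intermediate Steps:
(1/(154 + t(-3 - 3)) + 80)² = (1/(154 + (-3 - 3)) + 80)² = (1/(154 - 6) + 80)² = (1/148 + 80)² = (11841/148)² = 140209281/21904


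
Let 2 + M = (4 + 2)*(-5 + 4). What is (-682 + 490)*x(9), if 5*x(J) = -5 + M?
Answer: 2496/5 ≈ 499.20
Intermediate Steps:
M = -8 (M = -2 + (4 + 2)*(-5 + 4) = -2 + 6*(-1) = -2 - 6 = -8)
x(J) = -13/5 (x(J) = (-5 - 8)/5 = (⅕)*(-13) = -13/5)
(-682 + 490)*x(9) = (-682 + 490)*(-13/5) = -192*(-13/5) = 2496/5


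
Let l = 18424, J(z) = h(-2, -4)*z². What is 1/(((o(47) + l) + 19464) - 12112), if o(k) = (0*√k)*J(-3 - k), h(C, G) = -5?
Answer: 1/25776 ≈ 3.8796e-5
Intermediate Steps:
J(z) = -5*z²
o(k) = 0 (o(k) = (0*√k)*(-5*(-3 - k)²) = 0*(-5*(-3 - k)²) = 0)
1/(((o(47) + l) + 19464) - 12112) = 1/(((0 + 18424) + 19464) - 12112) = 1/((18424 + 19464) - 12112) = 1/(37888 - 12112) = 1/25776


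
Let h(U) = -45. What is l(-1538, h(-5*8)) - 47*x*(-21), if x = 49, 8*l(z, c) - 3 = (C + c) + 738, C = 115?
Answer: 387715/8 ≈ 48464.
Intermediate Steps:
l(z, c) = 107 + c/8 (l(z, c) = 3/8 + ((115 + c) + 738)/8 = 3/8 + (853 + c)/8 = 3/8 + (853/8 + c/8) = 107 + c/8)
l(-1538, h(-5*8)) - 47*x*(-21) = (107 + (⅛)*(-45)) - 47*49*(-21) = (107 - 45/8) - 2303*(-21) = 811/8 - 1*(-48363) = 811/8 + 48363 = 387715/8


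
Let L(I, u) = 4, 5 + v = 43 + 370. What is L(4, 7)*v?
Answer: 1632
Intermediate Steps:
v = 408 (v = -5 + (43 + 370) = -5 + 413 = 408)
L(4, 7)*v = 4*408 = 1632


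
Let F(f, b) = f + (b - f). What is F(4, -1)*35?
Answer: -35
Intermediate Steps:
F(f, b) = b
F(4, -1)*35 = -1*35 = -35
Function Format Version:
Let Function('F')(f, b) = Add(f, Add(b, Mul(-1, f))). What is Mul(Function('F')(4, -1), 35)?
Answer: -35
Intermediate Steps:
Function('F')(f, b) = b
Mul(Function('F')(4, -1), 35) = Mul(-1, 35) = -35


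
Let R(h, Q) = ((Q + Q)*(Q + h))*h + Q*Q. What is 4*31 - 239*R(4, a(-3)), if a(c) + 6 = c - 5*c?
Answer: -123200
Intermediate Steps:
a(c) = -6 - 4*c (a(c) = -6 + (c - 5*c) = -6 - 4*c)
R(h, Q) = Q**2 + 2*Q*h*(Q + h) (R(h, Q) = ((2*Q)*(Q + h))*h + Q**2 = (2*Q*(Q + h))*h + Q**2 = 2*Q*h*(Q + h) + Q**2 = Q**2 + 2*Q*h*(Q + h))
4*31 - 239*R(4, a(-3)) = 4*31 - 239*(-6 - 4*(-3))*((-6 - 4*(-3)) + 2*4**2 + 2*(-6 - 4*(-3))*4) = 124 - 239*(-6 + 12)*((-6 + 12) + 2*16 + 2*(-6 + 12)*4) = 124 - 1434*(6 + 32 + 2*6*4) = 124 - 1434*(6 + 32 + 48) = 124 - 1434*86 = 124 - 239*516 = 124 - 123324 = -123200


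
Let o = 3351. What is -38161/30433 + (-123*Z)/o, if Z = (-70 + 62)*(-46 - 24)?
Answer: -741367517/33993661 ≈ -21.809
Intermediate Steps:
Z = 560 (Z = -8*(-70) = 560)
-38161/30433 + (-123*Z)/o = -38161/30433 - 123*560/3351 = -38161*1/30433 - 68880*1/3351 = -38161/30433 - 22960/1117 = -741367517/33993661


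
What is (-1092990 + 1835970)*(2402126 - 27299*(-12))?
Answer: 2028122907720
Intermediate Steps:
(-1092990 + 1835970)*(2402126 - 27299*(-12)) = 742980*(2402126 + 327588) = 742980*2729714 = 2028122907720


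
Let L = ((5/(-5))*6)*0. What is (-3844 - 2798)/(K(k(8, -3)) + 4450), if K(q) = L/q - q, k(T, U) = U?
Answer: -6642/4453 ≈ -1.4916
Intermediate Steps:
L = 0 (L = ((5*(-⅕))*6)*0 = -1*6*0 = -6*0 = 0)
K(q) = -q (K(q) = 0/q - q = 0 - q = -q)
(-3844 - 2798)/(K(k(8, -3)) + 4450) = (-3844 - 2798)/(-1*(-3) + 4450) = -6642/(3 + 4450) = -6642/4453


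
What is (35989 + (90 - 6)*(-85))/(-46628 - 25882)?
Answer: -28849/72510 ≈ -0.39786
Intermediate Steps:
(35989 + (90 - 6)*(-85))/(-46628 - 25882) = (35989 + 84*(-85))/(-72510) = (35989 - 7140)*(-1/72510) = 28849*(-1/72510) = -28849/72510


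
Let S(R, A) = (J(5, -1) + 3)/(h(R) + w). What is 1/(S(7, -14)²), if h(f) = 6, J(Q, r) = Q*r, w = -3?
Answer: 9/4 ≈ 2.2500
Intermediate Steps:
S(R, A) = -⅔ (S(R, A) = (5*(-1) + 3)/(6 - 3) = (-5 + 3)/3 = -2*⅓ = -⅔)
1/(S(7, -14)²) = 1/((-⅔)²) = 1/(4/9) = 9/4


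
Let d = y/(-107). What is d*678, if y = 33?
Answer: -22374/107 ≈ -209.10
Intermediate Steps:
d = -33/107 (d = 33/(-107) = 33*(-1/107) = -33/107 ≈ -0.30841)
d*678 = -33/107*678 = -22374/107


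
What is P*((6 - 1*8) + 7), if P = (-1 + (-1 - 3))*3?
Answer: -75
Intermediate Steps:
P = -15 (P = (-1 - 4)*3 = -5*3 = -15)
P*((6 - 1*8) + 7) = -15*((6 - 1*8) + 7) = -15*((6 - 8) + 7) = -15*(-2 + 7) = -15*5 = -75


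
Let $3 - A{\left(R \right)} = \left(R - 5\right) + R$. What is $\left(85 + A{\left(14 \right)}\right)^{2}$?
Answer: $4225$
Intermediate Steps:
$A{\left(R \right)} = 8 - 2 R$ ($A{\left(R \right)} = 3 - \left(\left(R - 5\right) + R\right) = 3 - \left(\left(-5 + R\right) + R\right) = 3 - \left(-5 + 2 R\right) = 8 - 2 R$)
$\left(85 + A{\left(14 \right)}\right)^{2} = \left(85 + \left(8 - 28\right)\right)^{2} = \left(85 - 20\right)^{2} = 65^{2} = 4225$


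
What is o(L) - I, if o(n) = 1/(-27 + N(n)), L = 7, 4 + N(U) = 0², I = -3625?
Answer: 112374/31 ≈ 3625.0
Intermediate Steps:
N(U) = -4 (N(U) = -4 + 0² = -4 + 0 = -4)
o(n) = -1/31 (o(n) = 1/(-27 - 4) = 1/(-31) = -1/31)
o(L) - I = -1/31 - 1*(-3625) = -1/31 + 3625 = 112374/31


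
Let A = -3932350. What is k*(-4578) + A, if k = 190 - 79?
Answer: -4440508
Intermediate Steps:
k = 111
k*(-4578) + A = 111*(-4578) - 3932350 = -508158 - 3932350 = -4440508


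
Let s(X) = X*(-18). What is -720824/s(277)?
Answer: 360412/2493 ≈ 144.57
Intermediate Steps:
s(X) = -18*X
-720824/s(277) = -720824/((-18*277)) = -720824/(-4986) = -720824*(-1/4986) = 360412/2493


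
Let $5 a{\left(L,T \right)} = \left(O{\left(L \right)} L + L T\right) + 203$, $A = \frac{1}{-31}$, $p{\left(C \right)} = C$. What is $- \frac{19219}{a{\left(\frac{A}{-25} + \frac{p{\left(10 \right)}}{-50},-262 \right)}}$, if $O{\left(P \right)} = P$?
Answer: $- \frac{57717059375}{153220291} \approx -376.69$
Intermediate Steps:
$A = - \frac{1}{31} \approx -0.032258$
$a{\left(L,T \right)} = \frac{203}{5} + \frac{L^{2}}{5} + \frac{L T}{5}$ ($a{\left(L,T \right)} = \frac{\left(L L + L T\right) + 203}{5} = \frac{\left(L^{2} + L T\right) + 203}{5} = \frac{203 + L^{2} + L T}{5} = \frac{203}{5} + \frac{L^{2}}{5} + \frac{L T}{5}$)
$- \frac{19219}{a{\left(\frac{A}{-25} + \frac{p{\left(10 \right)}}{-50},-262 \right)}} = - \frac{19219}{\frac{203}{5} + \frac{\left(- \frac{1}{31 \left(-25\right)} + \frac{10}{-50}\right)^{2}}{5} + \frac{1}{5} \left(- \frac{1}{31 \left(-25\right)} + \frac{10}{-50}\right) \left(-262\right)} = - \frac{19219}{\frac{203}{5} + \frac{\left(\left(- \frac{1}{31}\right) \left(- \frac{1}{25}\right) + 10 \left(- \frac{1}{50}\right)\right)^{2}}{5} + \frac{1}{5} \left(\left(- \frac{1}{31}\right) \left(- \frac{1}{25}\right) + 10 \left(- \frac{1}{50}\right)\right) \left(-262\right)} = - \frac{19219}{\frac{203}{5} + \frac{\left(\frac{1}{775} - \frac{1}{5}\right)^{2}}{5} + \frac{1}{5} \left(\frac{1}{775} - \frac{1}{5}\right) \left(-262\right)} = - \frac{19219}{\frac{203}{5} + \frac{\left(- \frac{154}{775}\right)^{2}}{5} + \frac{1}{5} \left(- \frac{154}{775}\right) \left(-262\right)} = - \frac{19219}{\frac{203}{5} + \frac{1}{5} \cdot \frac{23716}{600625} + \frac{40348}{3875}} = - \frac{19219}{\frac{203}{5} + \frac{23716}{3003125} + \frac{40348}{3875}} = - \frac{19219}{\frac{153220291}{3003125}} = \left(-19219\right) \frac{3003125}{153220291} = - \frac{57717059375}{153220291}$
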